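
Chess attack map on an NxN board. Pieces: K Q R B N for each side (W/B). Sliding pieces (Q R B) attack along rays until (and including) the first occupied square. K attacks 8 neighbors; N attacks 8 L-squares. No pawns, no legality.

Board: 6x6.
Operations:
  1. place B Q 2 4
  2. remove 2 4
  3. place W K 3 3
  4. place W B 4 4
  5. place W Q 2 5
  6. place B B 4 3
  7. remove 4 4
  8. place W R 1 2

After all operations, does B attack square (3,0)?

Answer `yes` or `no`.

Answer: no

Derivation:
Op 1: place BQ@(2,4)
Op 2: remove (2,4)
Op 3: place WK@(3,3)
Op 4: place WB@(4,4)
Op 5: place WQ@(2,5)
Op 6: place BB@(4,3)
Op 7: remove (4,4)
Op 8: place WR@(1,2)
Per-piece attacks for B:
  BB@(4,3): attacks (5,4) (5,2) (3,4) (2,5) (3,2) (2,1) (1,0) [ray(-1,1) blocked at (2,5)]
B attacks (3,0): no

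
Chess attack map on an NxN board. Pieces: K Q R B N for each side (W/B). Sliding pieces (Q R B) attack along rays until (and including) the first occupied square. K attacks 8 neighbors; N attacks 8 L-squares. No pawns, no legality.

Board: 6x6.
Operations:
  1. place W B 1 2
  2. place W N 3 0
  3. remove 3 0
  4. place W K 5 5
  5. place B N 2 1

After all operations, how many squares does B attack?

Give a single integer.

Answer: 6

Derivation:
Op 1: place WB@(1,2)
Op 2: place WN@(3,0)
Op 3: remove (3,0)
Op 4: place WK@(5,5)
Op 5: place BN@(2,1)
Per-piece attacks for B:
  BN@(2,1): attacks (3,3) (4,2) (1,3) (0,2) (4,0) (0,0)
Union (6 distinct): (0,0) (0,2) (1,3) (3,3) (4,0) (4,2)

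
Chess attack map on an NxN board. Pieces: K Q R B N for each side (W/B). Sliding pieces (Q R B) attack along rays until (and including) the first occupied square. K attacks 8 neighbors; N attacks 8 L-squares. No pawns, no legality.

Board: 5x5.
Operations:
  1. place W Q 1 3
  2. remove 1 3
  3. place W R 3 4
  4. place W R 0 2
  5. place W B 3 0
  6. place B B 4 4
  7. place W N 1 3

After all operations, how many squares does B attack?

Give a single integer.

Answer: 4

Derivation:
Op 1: place WQ@(1,3)
Op 2: remove (1,3)
Op 3: place WR@(3,4)
Op 4: place WR@(0,2)
Op 5: place WB@(3,0)
Op 6: place BB@(4,4)
Op 7: place WN@(1,3)
Per-piece attacks for B:
  BB@(4,4): attacks (3,3) (2,2) (1,1) (0,0)
Union (4 distinct): (0,0) (1,1) (2,2) (3,3)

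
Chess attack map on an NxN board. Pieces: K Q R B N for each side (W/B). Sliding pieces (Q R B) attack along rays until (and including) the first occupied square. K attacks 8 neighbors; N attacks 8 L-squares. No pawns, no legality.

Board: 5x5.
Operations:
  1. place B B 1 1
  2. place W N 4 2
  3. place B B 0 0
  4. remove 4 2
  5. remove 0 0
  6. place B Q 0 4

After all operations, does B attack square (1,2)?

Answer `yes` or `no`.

Answer: no

Derivation:
Op 1: place BB@(1,1)
Op 2: place WN@(4,2)
Op 3: place BB@(0,0)
Op 4: remove (4,2)
Op 5: remove (0,0)
Op 6: place BQ@(0,4)
Per-piece attacks for B:
  BQ@(0,4): attacks (0,3) (0,2) (0,1) (0,0) (1,4) (2,4) (3,4) (4,4) (1,3) (2,2) (3,1) (4,0)
  BB@(1,1): attacks (2,2) (3,3) (4,4) (2,0) (0,2) (0,0)
B attacks (1,2): no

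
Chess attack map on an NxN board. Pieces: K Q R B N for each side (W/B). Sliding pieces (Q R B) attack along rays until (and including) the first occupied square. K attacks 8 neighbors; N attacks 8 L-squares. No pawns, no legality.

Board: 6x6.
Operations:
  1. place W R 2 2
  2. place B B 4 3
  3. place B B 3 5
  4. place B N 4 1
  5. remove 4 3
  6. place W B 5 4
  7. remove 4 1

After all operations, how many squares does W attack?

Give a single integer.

Answer: 13

Derivation:
Op 1: place WR@(2,2)
Op 2: place BB@(4,3)
Op 3: place BB@(3,5)
Op 4: place BN@(4,1)
Op 5: remove (4,3)
Op 6: place WB@(5,4)
Op 7: remove (4,1)
Per-piece attacks for W:
  WR@(2,2): attacks (2,3) (2,4) (2,5) (2,1) (2,0) (3,2) (4,2) (5,2) (1,2) (0,2)
  WB@(5,4): attacks (4,5) (4,3) (3,2) (2,1) (1,0)
Union (13 distinct): (0,2) (1,0) (1,2) (2,0) (2,1) (2,3) (2,4) (2,5) (3,2) (4,2) (4,3) (4,5) (5,2)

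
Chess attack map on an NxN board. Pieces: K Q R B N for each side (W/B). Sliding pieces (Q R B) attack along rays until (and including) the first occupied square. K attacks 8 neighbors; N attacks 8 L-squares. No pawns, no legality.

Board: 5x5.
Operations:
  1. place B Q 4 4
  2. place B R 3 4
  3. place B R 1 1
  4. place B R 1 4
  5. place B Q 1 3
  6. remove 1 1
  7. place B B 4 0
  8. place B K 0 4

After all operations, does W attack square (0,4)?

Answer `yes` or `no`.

Op 1: place BQ@(4,4)
Op 2: place BR@(3,4)
Op 3: place BR@(1,1)
Op 4: place BR@(1,4)
Op 5: place BQ@(1,3)
Op 6: remove (1,1)
Op 7: place BB@(4,0)
Op 8: place BK@(0,4)
Per-piece attacks for W:
W attacks (0,4): no

Answer: no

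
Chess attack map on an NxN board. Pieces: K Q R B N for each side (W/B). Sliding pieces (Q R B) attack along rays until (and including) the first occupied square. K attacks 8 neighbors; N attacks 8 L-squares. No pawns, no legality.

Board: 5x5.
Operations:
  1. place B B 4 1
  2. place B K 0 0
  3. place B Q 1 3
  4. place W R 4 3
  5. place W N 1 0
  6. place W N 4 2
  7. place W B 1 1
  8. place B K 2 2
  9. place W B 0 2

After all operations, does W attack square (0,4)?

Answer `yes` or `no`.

Op 1: place BB@(4,1)
Op 2: place BK@(0,0)
Op 3: place BQ@(1,3)
Op 4: place WR@(4,3)
Op 5: place WN@(1,0)
Op 6: place WN@(4,2)
Op 7: place WB@(1,1)
Op 8: place BK@(2,2)
Op 9: place WB@(0,2)
Per-piece attacks for W:
  WB@(0,2): attacks (1,3) (1,1) [ray(1,1) blocked at (1,3); ray(1,-1) blocked at (1,1)]
  WN@(1,0): attacks (2,2) (3,1) (0,2)
  WB@(1,1): attacks (2,2) (2,0) (0,2) (0,0) [ray(1,1) blocked at (2,2); ray(-1,1) blocked at (0,2); ray(-1,-1) blocked at (0,0)]
  WN@(4,2): attacks (3,4) (2,3) (3,0) (2,1)
  WR@(4,3): attacks (4,4) (4,2) (3,3) (2,3) (1,3) [ray(0,-1) blocked at (4,2); ray(-1,0) blocked at (1,3)]
W attacks (0,4): no

Answer: no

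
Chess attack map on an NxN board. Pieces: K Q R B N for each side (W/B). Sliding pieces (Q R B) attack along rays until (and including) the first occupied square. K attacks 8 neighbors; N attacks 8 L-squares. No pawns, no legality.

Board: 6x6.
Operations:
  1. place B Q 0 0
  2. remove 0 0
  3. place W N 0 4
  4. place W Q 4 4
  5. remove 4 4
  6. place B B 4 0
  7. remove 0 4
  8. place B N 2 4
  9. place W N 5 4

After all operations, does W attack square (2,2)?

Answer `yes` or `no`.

Op 1: place BQ@(0,0)
Op 2: remove (0,0)
Op 3: place WN@(0,4)
Op 4: place WQ@(4,4)
Op 5: remove (4,4)
Op 6: place BB@(4,0)
Op 7: remove (0,4)
Op 8: place BN@(2,4)
Op 9: place WN@(5,4)
Per-piece attacks for W:
  WN@(5,4): attacks (3,5) (4,2) (3,3)
W attacks (2,2): no

Answer: no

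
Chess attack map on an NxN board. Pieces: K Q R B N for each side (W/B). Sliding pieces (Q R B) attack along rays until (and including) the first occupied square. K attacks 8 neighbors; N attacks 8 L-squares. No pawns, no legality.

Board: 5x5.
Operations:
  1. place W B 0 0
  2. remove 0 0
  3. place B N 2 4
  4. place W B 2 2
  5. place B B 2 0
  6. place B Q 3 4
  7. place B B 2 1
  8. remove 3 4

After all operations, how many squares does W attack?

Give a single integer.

Op 1: place WB@(0,0)
Op 2: remove (0,0)
Op 3: place BN@(2,4)
Op 4: place WB@(2,2)
Op 5: place BB@(2,0)
Op 6: place BQ@(3,4)
Op 7: place BB@(2,1)
Op 8: remove (3,4)
Per-piece attacks for W:
  WB@(2,2): attacks (3,3) (4,4) (3,1) (4,0) (1,3) (0,4) (1,1) (0,0)
Union (8 distinct): (0,0) (0,4) (1,1) (1,3) (3,1) (3,3) (4,0) (4,4)

Answer: 8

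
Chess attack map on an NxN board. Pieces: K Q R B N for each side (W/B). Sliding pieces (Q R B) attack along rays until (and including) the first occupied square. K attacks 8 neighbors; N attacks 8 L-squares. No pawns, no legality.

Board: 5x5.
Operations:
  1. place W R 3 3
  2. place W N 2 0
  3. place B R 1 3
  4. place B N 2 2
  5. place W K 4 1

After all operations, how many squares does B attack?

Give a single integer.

Answer: 12

Derivation:
Op 1: place WR@(3,3)
Op 2: place WN@(2,0)
Op 3: place BR@(1,3)
Op 4: place BN@(2,2)
Op 5: place WK@(4,1)
Per-piece attacks for B:
  BR@(1,3): attacks (1,4) (1,2) (1,1) (1,0) (2,3) (3,3) (0,3) [ray(1,0) blocked at (3,3)]
  BN@(2,2): attacks (3,4) (4,3) (1,4) (0,3) (3,0) (4,1) (1,0) (0,1)
Union (12 distinct): (0,1) (0,3) (1,0) (1,1) (1,2) (1,4) (2,3) (3,0) (3,3) (3,4) (4,1) (4,3)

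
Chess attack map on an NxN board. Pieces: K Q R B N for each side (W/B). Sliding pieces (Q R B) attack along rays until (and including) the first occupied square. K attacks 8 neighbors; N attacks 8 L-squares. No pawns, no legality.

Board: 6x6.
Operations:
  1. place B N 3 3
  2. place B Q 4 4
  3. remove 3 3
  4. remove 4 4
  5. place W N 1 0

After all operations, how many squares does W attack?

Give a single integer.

Op 1: place BN@(3,3)
Op 2: place BQ@(4,4)
Op 3: remove (3,3)
Op 4: remove (4,4)
Op 5: place WN@(1,0)
Per-piece attacks for W:
  WN@(1,0): attacks (2,2) (3,1) (0,2)
Union (3 distinct): (0,2) (2,2) (3,1)

Answer: 3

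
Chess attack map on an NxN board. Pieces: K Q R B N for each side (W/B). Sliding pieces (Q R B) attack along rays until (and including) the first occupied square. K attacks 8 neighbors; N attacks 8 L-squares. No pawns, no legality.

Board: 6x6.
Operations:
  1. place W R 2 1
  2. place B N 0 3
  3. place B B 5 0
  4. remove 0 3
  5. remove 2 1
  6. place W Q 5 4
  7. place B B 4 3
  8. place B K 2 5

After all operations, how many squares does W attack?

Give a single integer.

Answer: 12

Derivation:
Op 1: place WR@(2,1)
Op 2: place BN@(0,3)
Op 3: place BB@(5,0)
Op 4: remove (0,3)
Op 5: remove (2,1)
Op 6: place WQ@(5,4)
Op 7: place BB@(4,3)
Op 8: place BK@(2,5)
Per-piece attacks for W:
  WQ@(5,4): attacks (5,5) (5,3) (5,2) (5,1) (5,0) (4,4) (3,4) (2,4) (1,4) (0,4) (4,5) (4,3) [ray(0,-1) blocked at (5,0); ray(-1,-1) blocked at (4,3)]
Union (12 distinct): (0,4) (1,4) (2,4) (3,4) (4,3) (4,4) (4,5) (5,0) (5,1) (5,2) (5,3) (5,5)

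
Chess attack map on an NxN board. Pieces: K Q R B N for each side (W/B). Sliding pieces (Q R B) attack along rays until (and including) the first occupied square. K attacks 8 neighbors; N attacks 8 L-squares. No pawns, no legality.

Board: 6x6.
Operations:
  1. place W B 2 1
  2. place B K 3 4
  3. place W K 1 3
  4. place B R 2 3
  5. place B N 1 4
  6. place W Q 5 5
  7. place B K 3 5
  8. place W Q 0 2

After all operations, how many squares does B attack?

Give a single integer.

Op 1: place WB@(2,1)
Op 2: place BK@(3,4)
Op 3: place WK@(1,3)
Op 4: place BR@(2,3)
Op 5: place BN@(1,4)
Op 6: place WQ@(5,5)
Op 7: place BK@(3,5)
Op 8: place WQ@(0,2)
Per-piece attacks for B:
  BN@(1,4): attacks (3,5) (2,2) (3,3) (0,2)
  BR@(2,3): attacks (2,4) (2,5) (2,2) (2,1) (3,3) (4,3) (5,3) (1,3) [ray(0,-1) blocked at (2,1); ray(-1,0) blocked at (1,3)]
  BK@(3,4): attacks (3,5) (3,3) (4,4) (2,4) (4,5) (4,3) (2,5) (2,3)
  BK@(3,5): attacks (3,4) (4,5) (2,5) (4,4) (2,4)
Union (14 distinct): (0,2) (1,3) (2,1) (2,2) (2,3) (2,4) (2,5) (3,3) (3,4) (3,5) (4,3) (4,4) (4,5) (5,3)

Answer: 14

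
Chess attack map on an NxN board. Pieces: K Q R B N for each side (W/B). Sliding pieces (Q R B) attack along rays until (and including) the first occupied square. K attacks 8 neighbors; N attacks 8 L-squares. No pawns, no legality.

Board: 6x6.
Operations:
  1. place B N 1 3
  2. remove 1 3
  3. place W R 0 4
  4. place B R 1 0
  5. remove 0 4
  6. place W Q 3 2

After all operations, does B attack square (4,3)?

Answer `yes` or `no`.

Answer: no

Derivation:
Op 1: place BN@(1,3)
Op 2: remove (1,3)
Op 3: place WR@(0,4)
Op 4: place BR@(1,0)
Op 5: remove (0,4)
Op 6: place WQ@(3,2)
Per-piece attacks for B:
  BR@(1,0): attacks (1,1) (1,2) (1,3) (1,4) (1,5) (2,0) (3,0) (4,0) (5,0) (0,0)
B attacks (4,3): no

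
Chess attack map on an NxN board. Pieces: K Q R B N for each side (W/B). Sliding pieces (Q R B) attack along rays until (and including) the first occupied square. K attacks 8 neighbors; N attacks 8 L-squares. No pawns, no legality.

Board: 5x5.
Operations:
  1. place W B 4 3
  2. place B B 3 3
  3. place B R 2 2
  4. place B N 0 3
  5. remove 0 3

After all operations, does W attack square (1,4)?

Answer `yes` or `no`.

Answer: no

Derivation:
Op 1: place WB@(4,3)
Op 2: place BB@(3,3)
Op 3: place BR@(2,2)
Op 4: place BN@(0,3)
Op 5: remove (0,3)
Per-piece attacks for W:
  WB@(4,3): attacks (3,4) (3,2) (2,1) (1,0)
W attacks (1,4): no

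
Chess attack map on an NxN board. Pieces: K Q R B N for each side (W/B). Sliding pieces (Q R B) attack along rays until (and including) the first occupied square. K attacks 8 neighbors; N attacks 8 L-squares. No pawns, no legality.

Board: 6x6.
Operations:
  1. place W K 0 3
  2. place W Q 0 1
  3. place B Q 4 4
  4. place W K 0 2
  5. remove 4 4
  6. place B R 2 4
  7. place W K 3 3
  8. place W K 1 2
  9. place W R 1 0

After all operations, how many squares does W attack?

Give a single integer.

Answer: 26

Derivation:
Op 1: place WK@(0,3)
Op 2: place WQ@(0,1)
Op 3: place BQ@(4,4)
Op 4: place WK@(0,2)
Op 5: remove (4,4)
Op 6: place BR@(2,4)
Op 7: place WK@(3,3)
Op 8: place WK@(1,2)
Op 9: place WR@(1,0)
Per-piece attacks for W:
  WQ@(0,1): attacks (0,2) (0,0) (1,1) (2,1) (3,1) (4,1) (5,1) (1,2) (1,0) [ray(0,1) blocked at (0,2); ray(1,1) blocked at (1,2); ray(1,-1) blocked at (1,0)]
  WK@(0,2): attacks (0,3) (0,1) (1,2) (1,3) (1,1)
  WK@(0,3): attacks (0,4) (0,2) (1,3) (1,4) (1,2)
  WR@(1,0): attacks (1,1) (1,2) (2,0) (3,0) (4,0) (5,0) (0,0) [ray(0,1) blocked at (1,2)]
  WK@(1,2): attacks (1,3) (1,1) (2,2) (0,2) (2,3) (2,1) (0,3) (0,1)
  WK@(3,3): attacks (3,4) (3,2) (4,3) (2,3) (4,4) (4,2) (2,4) (2,2)
Union (26 distinct): (0,0) (0,1) (0,2) (0,3) (0,4) (1,0) (1,1) (1,2) (1,3) (1,4) (2,0) (2,1) (2,2) (2,3) (2,4) (3,0) (3,1) (3,2) (3,4) (4,0) (4,1) (4,2) (4,3) (4,4) (5,0) (5,1)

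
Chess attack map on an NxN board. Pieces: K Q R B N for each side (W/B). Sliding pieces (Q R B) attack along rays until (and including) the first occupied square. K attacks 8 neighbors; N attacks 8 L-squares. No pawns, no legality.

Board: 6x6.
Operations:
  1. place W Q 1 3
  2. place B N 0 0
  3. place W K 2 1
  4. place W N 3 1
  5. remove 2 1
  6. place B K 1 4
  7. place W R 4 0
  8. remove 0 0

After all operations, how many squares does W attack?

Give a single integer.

Answer: 24

Derivation:
Op 1: place WQ@(1,3)
Op 2: place BN@(0,0)
Op 3: place WK@(2,1)
Op 4: place WN@(3,1)
Op 5: remove (2,1)
Op 6: place BK@(1,4)
Op 7: place WR@(4,0)
Op 8: remove (0,0)
Per-piece attacks for W:
  WQ@(1,3): attacks (1,4) (1,2) (1,1) (1,0) (2,3) (3,3) (4,3) (5,3) (0,3) (2,4) (3,5) (2,2) (3,1) (0,4) (0,2) [ray(0,1) blocked at (1,4); ray(1,-1) blocked at (3,1)]
  WN@(3,1): attacks (4,3) (5,2) (2,3) (1,2) (5,0) (1,0)
  WR@(4,0): attacks (4,1) (4,2) (4,3) (4,4) (4,5) (5,0) (3,0) (2,0) (1,0) (0,0)
Union (24 distinct): (0,0) (0,2) (0,3) (0,4) (1,0) (1,1) (1,2) (1,4) (2,0) (2,2) (2,3) (2,4) (3,0) (3,1) (3,3) (3,5) (4,1) (4,2) (4,3) (4,4) (4,5) (5,0) (5,2) (5,3)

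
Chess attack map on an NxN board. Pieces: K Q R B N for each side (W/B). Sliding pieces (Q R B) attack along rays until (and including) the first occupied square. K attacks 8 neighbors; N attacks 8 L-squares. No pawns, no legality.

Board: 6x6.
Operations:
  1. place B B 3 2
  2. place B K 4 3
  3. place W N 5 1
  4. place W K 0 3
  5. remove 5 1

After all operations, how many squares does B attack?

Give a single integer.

Op 1: place BB@(3,2)
Op 2: place BK@(4,3)
Op 3: place WN@(5,1)
Op 4: place WK@(0,3)
Op 5: remove (5,1)
Per-piece attacks for B:
  BB@(3,2): attacks (4,3) (4,1) (5,0) (2,3) (1,4) (0,5) (2,1) (1,0) [ray(1,1) blocked at (4,3)]
  BK@(4,3): attacks (4,4) (4,2) (5,3) (3,3) (5,4) (5,2) (3,4) (3,2)
Union (16 distinct): (0,5) (1,0) (1,4) (2,1) (2,3) (3,2) (3,3) (3,4) (4,1) (4,2) (4,3) (4,4) (5,0) (5,2) (5,3) (5,4)

Answer: 16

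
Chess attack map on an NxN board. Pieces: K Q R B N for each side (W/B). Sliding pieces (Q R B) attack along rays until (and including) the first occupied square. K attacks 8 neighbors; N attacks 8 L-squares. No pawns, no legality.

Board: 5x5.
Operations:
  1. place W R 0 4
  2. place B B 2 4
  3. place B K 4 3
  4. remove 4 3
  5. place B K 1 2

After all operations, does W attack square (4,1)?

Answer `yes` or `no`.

Op 1: place WR@(0,4)
Op 2: place BB@(2,4)
Op 3: place BK@(4,3)
Op 4: remove (4,3)
Op 5: place BK@(1,2)
Per-piece attacks for W:
  WR@(0,4): attacks (0,3) (0,2) (0,1) (0,0) (1,4) (2,4) [ray(1,0) blocked at (2,4)]
W attacks (4,1): no

Answer: no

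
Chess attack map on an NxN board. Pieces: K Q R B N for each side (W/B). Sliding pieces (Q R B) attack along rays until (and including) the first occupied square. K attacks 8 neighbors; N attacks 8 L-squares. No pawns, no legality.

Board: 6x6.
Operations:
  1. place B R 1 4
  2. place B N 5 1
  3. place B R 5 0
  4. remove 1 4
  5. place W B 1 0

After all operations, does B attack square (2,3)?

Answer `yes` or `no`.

Op 1: place BR@(1,4)
Op 2: place BN@(5,1)
Op 3: place BR@(5,0)
Op 4: remove (1,4)
Op 5: place WB@(1,0)
Per-piece attacks for B:
  BR@(5,0): attacks (5,1) (4,0) (3,0) (2,0) (1,0) [ray(0,1) blocked at (5,1); ray(-1,0) blocked at (1,0)]
  BN@(5,1): attacks (4,3) (3,2) (3,0)
B attacks (2,3): no

Answer: no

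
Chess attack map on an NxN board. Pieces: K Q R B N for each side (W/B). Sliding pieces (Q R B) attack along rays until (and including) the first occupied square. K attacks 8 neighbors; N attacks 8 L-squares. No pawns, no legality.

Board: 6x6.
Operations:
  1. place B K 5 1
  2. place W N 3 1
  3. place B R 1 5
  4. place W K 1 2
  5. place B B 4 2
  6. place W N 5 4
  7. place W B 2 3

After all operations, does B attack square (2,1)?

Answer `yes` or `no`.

Answer: no

Derivation:
Op 1: place BK@(5,1)
Op 2: place WN@(3,1)
Op 3: place BR@(1,5)
Op 4: place WK@(1,2)
Op 5: place BB@(4,2)
Op 6: place WN@(5,4)
Op 7: place WB@(2,3)
Per-piece attacks for B:
  BR@(1,5): attacks (1,4) (1,3) (1,2) (2,5) (3,5) (4,5) (5,5) (0,5) [ray(0,-1) blocked at (1,2)]
  BB@(4,2): attacks (5,3) (5,1) (3,3) (2,4) (1,5) (3,1) [ray(1,-1) blocked at (5,1); ray(-1,1) blocked at (1,5); ray(-1,-1) blocked at (3,1)]
  BK@(5,1): attacks (5,2) (5,0) (4,1) (4,2) (4,0)
B attacks (2,1): no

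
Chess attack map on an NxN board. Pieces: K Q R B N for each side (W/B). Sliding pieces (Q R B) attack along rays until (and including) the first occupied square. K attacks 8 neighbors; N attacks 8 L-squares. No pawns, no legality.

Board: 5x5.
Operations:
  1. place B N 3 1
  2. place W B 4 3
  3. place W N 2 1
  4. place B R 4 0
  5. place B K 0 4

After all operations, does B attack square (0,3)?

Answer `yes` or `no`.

Op 1: place BN@(3,1)
Op 2: place WB@(4,3)
Op 3: place WN@(2,1)
Op 4: place BR@(4,0)
Op 5: place BK@(0,4)
Per-piece attacks for B:
  BK@(0,4): attacks (0,3) (1,4) (1,3)
  BN@(3,1): attacks (4,3) (2,3) (1,2) (1,0)
  BR@(4,0): attacks (4,1) (4,2) (4,3) (3,0) (2,0) (1,0) (0,0) [ray(0,1) blocked at (4,3)]
B attacks (0,3): yes

Answer: yes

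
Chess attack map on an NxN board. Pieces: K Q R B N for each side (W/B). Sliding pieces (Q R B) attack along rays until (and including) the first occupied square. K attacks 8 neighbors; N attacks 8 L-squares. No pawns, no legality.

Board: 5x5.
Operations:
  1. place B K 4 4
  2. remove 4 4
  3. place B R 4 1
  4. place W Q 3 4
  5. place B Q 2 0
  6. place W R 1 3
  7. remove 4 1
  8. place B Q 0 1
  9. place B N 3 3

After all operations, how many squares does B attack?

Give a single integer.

Answer: 18

Derivation:
Op 1: place BK@(4,4)
Op 2: remove (4,4)
Op 3: place BR@(4,1)
Op 4: place WQ@(3,4)
Op 5: place BQ@(2,0)
Op 6: place WR@(1,3)
Op 7: remove (4,1)
Op 8: place BQ@(0,1)
Op 9: place BN@(3,3)
Per-piece attacks for B:
  BQ@(0,1): attacks (0,2) (0,3) (0,4) (0,0) (1,1) (2,1) (3,1) (4,1) (1,2) (2,3) (3,4) (1,0) [ray(1,1) blocked at (3,4)]
  BQ@(2,0): attacks (2,1) (2,2) (2,3) (2,4) (3,0) (4,0) (1,0) (0,0) (3,1) (4,2) (1,1) (0,2)
  BN@(3,3): attacks (1,4) (4,1) (2,1) (1,2)
Union (18 distinct): (0,0) (0,2) (0,3) (0,4) (1,0) (1,1) (1,2) (1,4) (2,1) (2,2) (2,3) (2,4) (3,0) (3,1) (3,4) (4,0) (4,1) (4,2)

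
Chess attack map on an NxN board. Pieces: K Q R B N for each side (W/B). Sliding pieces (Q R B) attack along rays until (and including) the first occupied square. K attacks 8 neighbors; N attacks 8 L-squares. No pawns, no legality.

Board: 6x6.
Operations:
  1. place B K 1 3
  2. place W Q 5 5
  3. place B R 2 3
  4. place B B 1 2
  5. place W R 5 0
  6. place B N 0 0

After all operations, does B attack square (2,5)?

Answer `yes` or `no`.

Op 1: place BK@(1,3)
Op 2: place WQ@(5,5)
Op 3: place BR@(2,3)
Op 4: place BB@(1,2)
Op 5: place WR@(5,0)
Op 6: place BN@(0,0)
Per-piece attacks for B:
  BN@(0,0): attacks (1,2) (2,1)
  BB@(1,2): attacks (2,3) (2,1) (3,0) (0,3) (0,1) [ray(1,1) blocked at (2,3)]
  BK@(1,3): attacks (1,4) (1,2) (2,3) (0,3) (2,4) (2,2) (0,4) (0,2)
  BR@(2,3): attacks (2,4) (2,5) (2,2) (2,1) (2,0) (3,3) (4,3) (5,3) (1,3) [ray(-1,0) blocked at (1,3)]
B attacks (2,5): yes

Answer: yes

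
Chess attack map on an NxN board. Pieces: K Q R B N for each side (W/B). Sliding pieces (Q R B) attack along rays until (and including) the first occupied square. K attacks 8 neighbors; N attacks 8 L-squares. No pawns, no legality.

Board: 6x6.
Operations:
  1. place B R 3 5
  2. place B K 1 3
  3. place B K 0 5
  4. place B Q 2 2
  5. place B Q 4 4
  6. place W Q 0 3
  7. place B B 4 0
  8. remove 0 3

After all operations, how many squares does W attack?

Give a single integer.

Answer: 0

Derivation:
Op 1: place BR@(3,5)
Op 2: place BK@(1,3)
Op 3: place BK@(0,5)
Op 4: place BQ@(2,2)
Op 5: place BQ@(4,4)
Op 6: place WQ@(0,3)
Op 7: place BB@(4,0)
Op 8: remove (0,3)
Per-piece attacks for W:
Union (0 distinct): (none)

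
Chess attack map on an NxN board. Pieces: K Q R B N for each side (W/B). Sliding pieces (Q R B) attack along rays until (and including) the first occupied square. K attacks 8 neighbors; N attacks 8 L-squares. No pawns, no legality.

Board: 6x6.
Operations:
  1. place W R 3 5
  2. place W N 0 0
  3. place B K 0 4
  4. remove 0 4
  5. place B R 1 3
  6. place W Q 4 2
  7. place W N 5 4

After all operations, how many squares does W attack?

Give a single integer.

Op 1: place WR@(3,5)
Op 2: place WN@(0,0)
Op 3: place BK@(0,4)
Op 4: remove (0,4)
Op 5: place BR@(1,3)
Op 6: place WQ@(4,2)
Op 7: place WN@(5,4)
Per-piece attacks for W:
  WN@(0,0): attacks (1,2) (2,1)
  WR@(3,5): attacks (3,4) (3,3) (3,2) (3,1) (3,0) (4,5) (5,5) (2,5) (1,5) (0,5)
  WQ@(4,2): attacks (4,3) (4,4) (4,5) (4,1) (4,0) (5,2) (3,2) (2,2) (1,2) (0,2) (5,3) (5,1) (3,3) (2,4) (1,5) (3,1) (2,0)
  WN@(5,4): attacks (3,5) (4,2) (3,3)
Union (25 distinct): (0,2) (0,5) (1,2) (1,5) (2,0) (2,1) (2,2) (2,4) (2,5) (3,0) (3,1) (3,2) (3,3) (3,4) (3,5) (4,0) (4,1) (4,2) (4,3) (4,4) (4,5) (5,1) (5,2) (5,3) (5,5)

Answer: 25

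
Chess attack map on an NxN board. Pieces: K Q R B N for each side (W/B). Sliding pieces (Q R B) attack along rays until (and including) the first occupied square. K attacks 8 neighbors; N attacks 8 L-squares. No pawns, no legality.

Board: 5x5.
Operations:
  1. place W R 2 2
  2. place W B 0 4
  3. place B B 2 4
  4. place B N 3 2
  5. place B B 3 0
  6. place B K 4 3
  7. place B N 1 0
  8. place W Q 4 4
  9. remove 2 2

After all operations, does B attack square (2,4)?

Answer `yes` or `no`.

Answer: yes

Derivation:
Op 1: place WR@(2,2)
Op 2: place WB@(0,4)
Op 3: place BB@(2,4)
Op 4: place BN@(3,2)
Op 5: place BB@(3,0)
Op 6: place BK@(4,3)
Op 7: place BN@(1,0)
Op 8: place WQ@(4,4)
Op 9: remove (2,2)
Per-piece attacks for B:
  BN@(1,0): attacks (2,2) (3,1) (0,2)
  BB@(2,4): attacks (3,3) (4,2) (1,3) (0,2)
  BB@(3,0): attacks (4,1) (2,1) (1,2) (0,3)
  BN@(3,2): attacks (4,4) (2,4) (1,3) (4,0) (2,0) (1,1)
  BK@(4,3): attacks (4,4) (4,2) (3,3) (3,4) (3,2)
B attacks (2,4): yes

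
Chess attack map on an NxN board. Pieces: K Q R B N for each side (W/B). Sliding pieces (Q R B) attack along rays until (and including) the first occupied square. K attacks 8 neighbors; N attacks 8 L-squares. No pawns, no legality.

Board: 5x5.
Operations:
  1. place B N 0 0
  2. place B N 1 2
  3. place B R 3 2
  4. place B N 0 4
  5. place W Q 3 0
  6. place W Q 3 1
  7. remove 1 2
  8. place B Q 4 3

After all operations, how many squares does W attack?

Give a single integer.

Answer: 17

Derivation:
Op 1: place BN@(0,0)
Op 2: place BN@(1,2)
Op 3: place BR@(3,2)
Op 4: place BN@(0,4)
Op 5: place WQ@(3,0)
Op 6: place WQ@(3,1)
Op 7: remove (1,2)
Op 8: place BQ@(4,3)
Per-piece attacks for W:
  WQ@(3,0): attacks (3,1) (4,0) (2,0) (1,0) (0,0) (4,1) (2,1) (1,2) (0,3) [ray(0,1) blocked at (3,1); ray(-1,0) blocked at (0,0)]
  WQ@(3,1): attacks (3,2) (3,0) (4,1) (2,1) (1,1) (0,1) (4,2) (4,0) (2,2) (1,3) (0,4) (2,0) [ray(0,1) blocked at (3,2); ray(0,-1) blocked at (3,0); ray(-1,1) blocked at (0,4)]
Union (17 distinct): (0,0) (0,1) (0,3) (0,4) (1,0) (1,1) (1,2) (1,3) (2,0) (2,1) (2,2) (3,0) (3,1) (3,2) (4,0) (4,1) (4,2)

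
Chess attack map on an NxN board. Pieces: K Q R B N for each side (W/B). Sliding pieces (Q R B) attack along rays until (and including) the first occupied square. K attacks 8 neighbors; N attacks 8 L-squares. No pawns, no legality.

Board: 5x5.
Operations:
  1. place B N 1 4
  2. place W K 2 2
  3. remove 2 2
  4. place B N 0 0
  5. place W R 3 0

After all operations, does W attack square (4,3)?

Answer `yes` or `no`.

Op 1: place BN@(1,4)
Op 2: place WK@(2,2)
Op 3: remove (2,2)
Op 4: place BN@(0,0)
Op 5: place WR@(3,0)
Per-piece attacks for W:
  WR@(3,0): attacks (3,1) (3,2) (3,3) (3,4) (4,0) (2,0) (1,0) (0,0) [ray(-1,0) blocked at (0,0)]
W attacks (4,3): no

Answer: no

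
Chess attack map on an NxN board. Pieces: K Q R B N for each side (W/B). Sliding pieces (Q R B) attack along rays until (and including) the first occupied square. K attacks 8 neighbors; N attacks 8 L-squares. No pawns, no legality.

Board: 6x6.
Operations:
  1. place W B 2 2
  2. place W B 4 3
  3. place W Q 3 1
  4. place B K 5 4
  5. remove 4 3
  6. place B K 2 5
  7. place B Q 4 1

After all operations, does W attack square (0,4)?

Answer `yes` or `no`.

Op 1: place WB@(2,2)
Op 2: place WB@(4,3)
Op 3: place WQ@(3,1)
Op 4: place BK@(5,4)
Op 5: remove (4,3)
Op 6: place BK@(2,5)
Op 7: place BQ@(4,1)
Per-piece attacks for W:
  WB@(2,2): attacks (3,3) (4,4) (5,5) (3,1) (1,3) (0,4) (1,1) (0,0) [ray(1,-1) blocked at (3,1)]
  WQ@(3,1): attacks (3,2) (3,3) (3,4) (3,5) (3,0) (4,1) (2,1) (1,1) (0,1) (4,2) (5,3) (4,0) (2,2) (2,0) [ray(1,0) blocked at (4,1); ray(-1,1) blocked at (2,2)]
W attacks (0,4): yes

Answer: yes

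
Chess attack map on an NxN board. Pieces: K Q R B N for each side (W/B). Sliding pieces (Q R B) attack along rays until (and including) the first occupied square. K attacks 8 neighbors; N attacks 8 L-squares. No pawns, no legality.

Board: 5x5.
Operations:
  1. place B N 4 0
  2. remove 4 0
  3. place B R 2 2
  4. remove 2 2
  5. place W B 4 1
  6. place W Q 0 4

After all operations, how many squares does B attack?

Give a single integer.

Answer: 0

Derivation:
Op 1: place BN@(4,0)
Op 2: remove (4,0)
Op 3: place BR@(2,2)
Op 4: remove (2,2)
Op 5: place WB@(4,1)
Op 6: place WQ@(0,4)
Per-piece attacks for B:
Union (0 distinct): (none)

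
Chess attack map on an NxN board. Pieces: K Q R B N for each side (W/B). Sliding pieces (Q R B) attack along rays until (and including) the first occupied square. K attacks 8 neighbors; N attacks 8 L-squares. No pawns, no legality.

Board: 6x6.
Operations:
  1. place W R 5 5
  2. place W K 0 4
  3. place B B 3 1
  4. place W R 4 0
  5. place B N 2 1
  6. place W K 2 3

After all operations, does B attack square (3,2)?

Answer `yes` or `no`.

Answer: no

Derivation:
Op 1: place WR@(5,5)
Op 2: place WK@(0,4)
Op 3: place BB@(3,1)
Op 4: place WR@(4,0)
Op 5: place BN@(2,1)
Op 6: place WK@(2,3)
Per-piece attacks for B:
  BN@(2,1): attacks (3,3) (4,2) (1,3) (0,2) (4,0) (0,0)
  BB@(3,1): attacks (4,2) (5,3) (4,0) (2,2) (1,3) (0,4) (2,0) [ray(1,-1) blocked at (4,0); ray(-1,1) blocked at (0,4)]
B attacks (3,2): no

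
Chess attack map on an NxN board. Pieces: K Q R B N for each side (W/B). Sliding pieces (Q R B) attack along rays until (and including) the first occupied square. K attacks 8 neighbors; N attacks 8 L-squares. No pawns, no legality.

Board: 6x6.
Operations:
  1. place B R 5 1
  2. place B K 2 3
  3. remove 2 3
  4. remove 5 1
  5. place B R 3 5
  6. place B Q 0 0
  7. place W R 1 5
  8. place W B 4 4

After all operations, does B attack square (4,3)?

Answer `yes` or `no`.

Op 1: place BR@(5,1)
Op 2: place BK@(2,3)
Op 3: remove (2,3)
Op 4: remove (5,1)
Op 5: place BR@(3,5)
Op 6: place BQ@(0,0)
Op 7: place WR@(1,5)
Op 8: place WB@(4,4)
Per-piece attacks for B:
  BQ@(0,0): attacks (0,1) (0,2) (0,3) (0,4) (0,5) (1,0) (2,0) (3,0) (4,0) (5,0) (1,1) (2,2) (3,3) (4,4) [ray(1,1) blocked at (4,4)]
  BR@(3,5): attacks (3,4) (3,3) (3,2) (3,1) (3,0) (4,5) (5,5) (2,5) (1,5) [ray(-1,0) blocked at (1,5)]
B attacks (4,3): no

Answer: no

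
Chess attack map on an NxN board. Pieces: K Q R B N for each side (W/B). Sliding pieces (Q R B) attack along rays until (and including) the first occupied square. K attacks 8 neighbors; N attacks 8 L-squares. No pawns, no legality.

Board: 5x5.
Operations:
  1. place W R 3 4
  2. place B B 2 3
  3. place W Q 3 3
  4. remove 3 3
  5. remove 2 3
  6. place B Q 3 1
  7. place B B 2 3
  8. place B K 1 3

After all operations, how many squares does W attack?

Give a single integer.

Answer: 7

Derivation:
Op 1: place WR@(3,4)
Op 2: place BB@(2,3)
Op 3: place WQ@(3,3)
Op 4: remove (3,3)
Op 5: remove (2,3)
Op 6: place BQ@(3,1)
Op 7: place BB@(2,3)
Op 8: place BK@(1,3)
Per-piece attacks for W:
  WR@(3,4): attacks (3,3) (3,2) (3,1) (4,4) (2,4) (1,4) (0,4) [ray(0,-1) blocked at (3,1)]
Union (7 distinct): (0,4) (1,4) (2,4) (3,1) (3,2) (3,3) (4,4)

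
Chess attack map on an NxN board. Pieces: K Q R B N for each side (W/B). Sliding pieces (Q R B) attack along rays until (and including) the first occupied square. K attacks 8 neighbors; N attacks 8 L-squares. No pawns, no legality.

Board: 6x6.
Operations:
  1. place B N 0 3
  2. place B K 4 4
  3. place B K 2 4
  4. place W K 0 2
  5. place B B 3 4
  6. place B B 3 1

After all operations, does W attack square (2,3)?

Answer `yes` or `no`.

Answer: no

Derivation:
Op 1: place BN@(0,3)
Op 2: place BK@(4,4)
Op 3: place BK@(2,4)
Op 4: place WK@(0,2)
Op 5: place BB@(3,4)
Op 6: place BB@(3,1)
Per-piece attacks for W:
  WK@(0,2): attacks (0,3) (0,1) (1,2) (1,3) (1,1)
W attacks (2,3): no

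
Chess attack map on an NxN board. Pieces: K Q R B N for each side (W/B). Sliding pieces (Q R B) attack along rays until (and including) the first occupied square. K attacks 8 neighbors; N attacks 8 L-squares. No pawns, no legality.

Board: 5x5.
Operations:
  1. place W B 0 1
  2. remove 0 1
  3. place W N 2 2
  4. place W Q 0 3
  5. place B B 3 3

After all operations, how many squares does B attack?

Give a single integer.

Answer: 4

Derivation:
Op 1: place WB@(0,1)
Op 2: remove (0,1)
Op 3: place WN@(2,2)
Op 4: place WQ@(0,3)
Op 5: place BB@(3,3)
Per-piece attacks for B:
  BB@(3,3): attacks (4,4) (4,2) (2,4) (2,2) [ray(-1,-1) blocked at (2,2)]
Union (4 distinct): (2,2) (2,4) (4,2) (4,4)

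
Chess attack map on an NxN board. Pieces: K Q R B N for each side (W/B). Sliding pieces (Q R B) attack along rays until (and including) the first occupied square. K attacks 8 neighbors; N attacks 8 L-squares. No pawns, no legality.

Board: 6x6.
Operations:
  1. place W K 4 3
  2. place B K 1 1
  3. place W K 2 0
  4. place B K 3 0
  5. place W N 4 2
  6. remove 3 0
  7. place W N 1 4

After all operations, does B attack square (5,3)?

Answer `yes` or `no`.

Op 1: place WK@(4,3)
Op 2: place BK@(1,1)
Op 3: place WK@(2,0)
Op 4: place BK@(3,0)
Op 5: place WN@(4,2)
Op 6: remove (3,0)
Op 7: place WN@(1,4)
Per-piece attacks for B:
  BK@(1,1): attacks (1,2) (1,0) (2,1) (0,1) (2,2) (2,0) (0,2) (0,0)
B attacks (5,3): no

Answer: no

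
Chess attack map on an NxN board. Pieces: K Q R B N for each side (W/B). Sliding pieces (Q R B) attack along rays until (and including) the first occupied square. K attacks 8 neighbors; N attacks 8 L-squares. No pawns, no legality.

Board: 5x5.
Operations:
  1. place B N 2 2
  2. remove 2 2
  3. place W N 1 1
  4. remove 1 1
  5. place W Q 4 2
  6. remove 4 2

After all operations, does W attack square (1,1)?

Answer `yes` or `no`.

Op 1: place BN@(2,2)
Op 2: remove (2,2)
Op 3: place WN@(1,1)
Op 4: remove (1,1)
Op 5: place WQ@(4,2)
Op 6: remove (4,2)
Per-piece attacks for W:
W attacks (1,1): no

Answer: no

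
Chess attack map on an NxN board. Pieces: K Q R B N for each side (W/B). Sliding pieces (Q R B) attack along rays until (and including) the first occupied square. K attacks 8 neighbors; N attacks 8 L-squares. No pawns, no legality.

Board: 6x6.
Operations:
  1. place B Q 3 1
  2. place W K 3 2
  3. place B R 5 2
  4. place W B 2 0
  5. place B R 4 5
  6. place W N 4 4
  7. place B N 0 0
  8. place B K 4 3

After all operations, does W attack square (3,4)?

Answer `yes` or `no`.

Answer: no

Derivation:
Op 1: place BQ@(3,1)
Op 2: place WK@(3,2)
Op 3: place BR@(5,2)
Op 4: place WB@(2,0)
Op 5: place BR@(4,5)
Op 6: place WN@(4,4)
Op 7: place BN@(0,0)
Op 8: place BK@(4,3)
Per-piece attacks for W:
  WB@(2,0): attacks (3,1) (1,1) (0,2) [ray(1,1) blocked at (3,1)]
  WK@(3,2): attacks (3,3) (3,1) (4,2) (2,2) (4,3) (4,1) (2,3) (2,1)
  WN@(4,4): attacks (2,5) (5,2) (3,2) (2,3)
W attacks (3,4): no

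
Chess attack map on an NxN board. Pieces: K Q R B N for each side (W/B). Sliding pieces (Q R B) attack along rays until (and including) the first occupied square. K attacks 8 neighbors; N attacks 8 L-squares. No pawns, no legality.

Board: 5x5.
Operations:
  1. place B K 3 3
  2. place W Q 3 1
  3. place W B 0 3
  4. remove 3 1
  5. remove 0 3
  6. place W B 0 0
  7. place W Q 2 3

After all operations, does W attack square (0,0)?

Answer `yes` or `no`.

Answer: no

Derivation:
Op 1: place BK@(3,3)
Op 2: place WQ@(3,1)
Op 3: place WB@(0,3)
Op 4: remove (3,1)
Op 5: remove (0,3)
Op 6: place WB@(0,0)
Op 7: place WQ@(2,3)
Per-piece attacks for W:
  WB@(0,0): attacks (1,1) (2,2) (3,3) [ray(1,1) blocked at (3,3)]
  WQ@(2,3): attacks (2,4) (2,2) (2,1) (2,0) (3,3) (1,3) (0,3) (3,4) (3,2) (4,1) (1,4) (1,2) (0,1) [ray(1,0) blocked at (3,3)]
W attacks (0,0): no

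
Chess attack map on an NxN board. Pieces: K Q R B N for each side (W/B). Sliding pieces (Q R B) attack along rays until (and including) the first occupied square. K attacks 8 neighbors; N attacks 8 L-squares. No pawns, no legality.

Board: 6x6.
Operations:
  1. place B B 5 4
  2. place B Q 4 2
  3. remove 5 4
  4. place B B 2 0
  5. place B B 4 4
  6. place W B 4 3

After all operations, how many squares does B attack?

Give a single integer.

Op 1: place BB@(5,4)
Op 2: place BQ@(4,2)
Op 3: remove (5,4)
Op 4: place BB@(2,0)
Op 5: place BB@(4,4)
Op 6: place WB@(4,3)
Per-piece attacks for B:
  BB@(2,0): attacks (3,1) (4,2) (1,1) (0,2) [ray(1,1) blocked at (4,2)]
  BQ@(4,2): attacks (4,3) (4,1) (4,0) (5,2) (3,2) (2,2) (1,2) (0,2) (5,3) (5,1) (3,3) (2,4) (1,5) (3,1) (2,0) [ray(0,1) blocked at (4,3); ray(-1,-1) blocked at (2,0)]
  BB@(4,4): attacks (5,5) (5,3) (3,5) (3,3) (2,2) (1,1) (0,0)
Union (20 distinct): (0,0) (0,2) (1,1) (1,2) (1,5) (2,0) (2,2) (2,4) (3,1) (3,2) (3,3) (3,5) (4,0) (4,1) (4,2) (4,3) (5,1) (5,2) (5,3) (5,5)

Answer: 20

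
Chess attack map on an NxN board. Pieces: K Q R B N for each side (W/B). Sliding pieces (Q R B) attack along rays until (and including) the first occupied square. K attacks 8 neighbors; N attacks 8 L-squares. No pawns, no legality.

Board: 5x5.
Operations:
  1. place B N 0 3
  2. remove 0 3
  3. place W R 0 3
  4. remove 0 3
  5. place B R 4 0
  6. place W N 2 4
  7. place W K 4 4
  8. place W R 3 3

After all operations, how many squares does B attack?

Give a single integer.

Answer: 8

Derivation:
Op 1: place BN@(0,3)
Op 2: remove (0,3)
Op 3: place WR@(0,3)
Op 4: remove (0,3)
Op 5: place BR@(4,0)
Op 6: place WN@(2,4)
Op 7: place WK@(4,4)
Op 8: place WR@(3,3)
Per-piece attacks for B:
  BR@(4,0): attacks (4,1) (4,2) (4,3) (4,4) (3,0) (2,0) (1,0) (0,0) [ray(0,1) blocked at (4,4)]
Union (8 distinct): (0,0) (1,0) (2,0) (3,0) (4,1) (4,2) (4,3) (4,4)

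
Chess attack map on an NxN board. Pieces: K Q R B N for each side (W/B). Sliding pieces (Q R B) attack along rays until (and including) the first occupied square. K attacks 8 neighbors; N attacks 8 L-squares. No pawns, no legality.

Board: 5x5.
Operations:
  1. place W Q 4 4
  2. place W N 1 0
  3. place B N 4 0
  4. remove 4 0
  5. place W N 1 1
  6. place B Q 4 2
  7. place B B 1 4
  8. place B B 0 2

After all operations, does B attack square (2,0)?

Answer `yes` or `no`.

Answer: yes

Derivation:
Op 1: place WQ@(4,4)
Op 2: place WN@(1,0)
Op 3: place BN@(4,0)
Op 4: remove (4,0)
Op 5: place WN@(1,1)
Op 6: place BQ@(4,2)
Op 7: place BB@(1,4)
Op 8: place BB@(0,2)
Per-piece attacks for B:
  BB@(0,2): attacks (1,3) (2,4) (1,1) [ray(1,-1) blocked at (1,1)]
  BB@(1,4): attacks (2,3) (3,2) (4,1) (0,3)
  BQ@(4,2): attacks (4,3) (4,4) (4,1) (4,0) (3,2) (2,2) (1,2) (0,2) (3,3) (2,4) (3,1) (2,0) [ray(0,1) blocked at (4,4); ray(-1,0) blocked at (0,2)]
B attacks (2,0): yes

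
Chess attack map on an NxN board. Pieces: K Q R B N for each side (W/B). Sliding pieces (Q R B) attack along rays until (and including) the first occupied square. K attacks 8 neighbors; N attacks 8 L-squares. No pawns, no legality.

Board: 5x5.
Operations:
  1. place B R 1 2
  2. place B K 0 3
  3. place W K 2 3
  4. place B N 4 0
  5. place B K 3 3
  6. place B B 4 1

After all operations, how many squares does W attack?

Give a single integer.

Op 1: place BR@(1,2)
Op 2: place BK@(0,3)
Op 3: place WK@(2,3)
Op 4: place BN@(4,0)
Op 5: place BK@(3,3)
Op 6: place BB@(4,1)
Per-piece attacks for W:
  WK@(2,3): attacks (2,4) (2,2) (3,3) (1,3) (3,4) (3,2) (1,4) (1,2)
Union (8 distinct): (1,2) (1,3) (1,4) (2,2) (2,4) (3,2) (3,3) (3,4)

Answer: 8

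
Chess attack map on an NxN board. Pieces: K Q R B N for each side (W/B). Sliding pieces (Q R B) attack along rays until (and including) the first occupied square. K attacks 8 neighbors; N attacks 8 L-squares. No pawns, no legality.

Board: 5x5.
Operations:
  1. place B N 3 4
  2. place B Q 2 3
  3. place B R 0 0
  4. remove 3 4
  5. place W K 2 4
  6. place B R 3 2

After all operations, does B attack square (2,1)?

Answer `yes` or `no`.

Answer: yes

Derivation:
Op 1: place BN@(3,4)
Op 2: place BQ@(2,3)
Op 3: place BR@(0,0)
Op 4: remove (3,4)
Op 5: place WK@(2,4)
Op 6: place BR@(3,2)
Per-piece attacks for B:
  BR@(0,0): attacks (0,1) (0,2) (0,3) (0,4) (1,0) (2,0) (3,0) (4,0)
  BQ@(2,3): attacks (2,4) (2,2) (2,1) (2,0) (3,3) (4,3) (1,3) (0,3) (3,4) (3,2) (1,4) (1,2) (0,1) [ray(0,1) blocked at (2,4); ray(1,-1) blocked at (3,2)]
  BR@(3,2): attacks (3,3) (3,4) (3,1) (3,0) (4,2) (2,2) (1,2) (0,2)
B attacks (2,1): yes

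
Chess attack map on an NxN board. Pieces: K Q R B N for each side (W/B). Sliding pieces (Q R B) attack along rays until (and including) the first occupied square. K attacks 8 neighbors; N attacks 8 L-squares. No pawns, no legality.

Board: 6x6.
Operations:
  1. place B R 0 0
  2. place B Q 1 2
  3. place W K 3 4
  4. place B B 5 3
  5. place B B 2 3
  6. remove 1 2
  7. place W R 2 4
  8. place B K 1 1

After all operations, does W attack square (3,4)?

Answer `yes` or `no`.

Op 1: place BR@(0,0)
Op 2: place BQ@(1,2)
Op 3: place WK@(3,4)
Op 4: place BB@(5,3)
Op 5: place BB@(2,3)
Op 6: remove (1,2)
Op 7: place WR@(2,4)
Op 8: place BK@(1,1)
Per-piece attacks for W:
  WR@(2,4): attacks (2,5) (2,3) (3,4) (1,4) (0,4) [ray(0,-1) blocked at (2,3); ray(1,0) blocked at (3,4)]
  WK@(3,4): attacks (3,5) (3,3) (4,4) (2,4) (4,5) (4,3) (2,5) (2,3)
W attacks (3,4): yes

Answer: yes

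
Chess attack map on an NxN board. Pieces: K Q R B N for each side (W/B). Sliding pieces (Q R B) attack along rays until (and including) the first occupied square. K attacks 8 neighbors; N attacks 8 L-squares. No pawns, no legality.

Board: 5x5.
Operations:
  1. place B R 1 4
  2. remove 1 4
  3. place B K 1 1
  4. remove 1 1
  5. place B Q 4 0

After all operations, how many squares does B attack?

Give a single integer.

Op 1: place BR@(1,4)
Op 2: remove (1,4)
Op 3: place BK@(1,1)
Op 4: remove (1,1)
Op 5: place BQ@(4,0)
Per-piece attacks for B:
  BQ@(4,0): attacks (4,1) (4,2) (4,3) (4,4) (3,0) (2,0) (1,0) (0,0) (3,1) (2,2) (1,3) (0,4)
Union (12 distinct): (0,0) (0,4) (1,0) (1,3) (2,0) (2,2) (3,0) (3,1) (4,1) (4,2) (4,3) (4,4)

Answer: 12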